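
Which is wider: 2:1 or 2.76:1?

2.76:1

2 and 2.76; 2.76 > 2.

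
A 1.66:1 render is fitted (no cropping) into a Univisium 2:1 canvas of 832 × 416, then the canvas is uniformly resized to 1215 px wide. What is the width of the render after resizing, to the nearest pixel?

In the 832×416 frame the render fills the height: width = 416 × 1.660 ≈ 690.56 px.
The frame scales by 1215/832 = 1.4603; 690.56 × 1.4603 ≈ 1008.45 px.

1008 px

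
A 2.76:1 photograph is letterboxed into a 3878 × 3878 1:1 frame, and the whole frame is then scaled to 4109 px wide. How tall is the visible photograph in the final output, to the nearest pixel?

At 3878×3878 the photograph is width-limited, so height = 3878 / 2.760 ≈ 1405.07 px.
Scaling 3878 → 4109 is ×1.0596, so the height becomes 1405.07 × 1.0596 ≈ 1488.77 px.

1489 px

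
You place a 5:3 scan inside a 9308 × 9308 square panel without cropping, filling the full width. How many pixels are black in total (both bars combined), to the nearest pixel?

The scan is 9308 × 3/5 ≈ 5584.8000 px tall.
9308 − 5584.8000 = 3723.2000 px of bars.
Across the 9308-px span: 3723.2000 × 9308 ≈ 34655546 px.

34655546 pixels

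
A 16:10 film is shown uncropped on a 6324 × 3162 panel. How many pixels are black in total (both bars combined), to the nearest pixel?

3999298 pixels

16:10 is narrower than 2:1, so it spans the full height.
That makes the image 5059.2000 px wide (3162 × 16/10).
Leftover width: 6324 − 5059.2000 = 1264.8000 px.
That's 1264.8000 × 3162 ≈ 3999298 black pixels.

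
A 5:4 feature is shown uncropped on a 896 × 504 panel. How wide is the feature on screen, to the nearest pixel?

630 px

5:4 is narrower than 16×9, so it spans the full height.
Content width = 504 × 5/4 ≈ 630.00 px.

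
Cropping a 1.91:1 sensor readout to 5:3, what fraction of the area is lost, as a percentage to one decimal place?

12.7%

The height stays; only width is cut (since 5:3 is narrower than 1.91:1).
Area ratio = (1.667)/(1.910) = 87.26%; the remaining 12.74% is cropped out.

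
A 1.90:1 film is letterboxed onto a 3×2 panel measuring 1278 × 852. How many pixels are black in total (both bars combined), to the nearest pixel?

229233 pixels

1.90:1 (1.900) > 3×2 (1.500), so the film fills the width.
That makes the image 672.6316 px tall (1278 / 1.900).
Black = 852 − 672.6316 = 179.3684 px.
That's 179.3684 × 1278 ≈ 229233 black pixels.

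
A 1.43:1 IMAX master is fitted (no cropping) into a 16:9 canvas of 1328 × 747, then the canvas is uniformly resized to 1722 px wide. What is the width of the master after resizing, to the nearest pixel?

1385 px

Fitted into 1328×747, the master spans the height; its width is 747 × 1.430 ≈ 1068.21 px.
Scaling 1328 → 1722 is ×1.2967, so the width becomes 1068.21 × 1.2967 ≈ 1385.13 px.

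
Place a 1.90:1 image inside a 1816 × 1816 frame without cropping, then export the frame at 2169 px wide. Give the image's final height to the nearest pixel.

1142 px

Fitted into 1816×1816, the image spans the width; its height is 1816 / 1.900 ≈ 955.79 px.
The frame scales by 2169/1816 = 1.1944; 955.79 × 1.1944 ≈ 1141.58 px.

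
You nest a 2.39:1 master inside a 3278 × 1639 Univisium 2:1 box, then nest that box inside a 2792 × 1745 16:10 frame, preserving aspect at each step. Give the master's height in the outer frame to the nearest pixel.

2.39:1 in 3278×1639: fills the width, so the master is 3278.00 × 1371.55.
Univisium 2:1 in 2792×1745: fills the width, so the intermediate becomes 2792.00 × 1396.00 — a scale of ×0.8517.
So the master's height is 1371.55 × 0.8517 ≈ 1168.20.

1168 px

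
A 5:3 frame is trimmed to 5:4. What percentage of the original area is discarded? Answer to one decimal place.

25.0%

Going from 5:3 to 5:4 means cutting width while keeping height.
(1.250)/(1.667) ≈ 0.750 of the area survives, leaving 25.00% discarded.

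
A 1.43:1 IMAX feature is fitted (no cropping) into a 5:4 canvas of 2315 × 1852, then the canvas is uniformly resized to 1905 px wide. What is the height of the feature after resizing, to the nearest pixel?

1332 px

At 2315×1852 the feature is width-limited, so height = 2315 / 1.430 ≈ 1618.88 px.
The frame scales by 1905/2315 = 0.8229; 1618.88 × 0.8229 ≈ 1332.17 px.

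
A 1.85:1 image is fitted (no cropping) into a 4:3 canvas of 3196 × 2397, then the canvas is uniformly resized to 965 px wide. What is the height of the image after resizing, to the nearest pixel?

In the 3196×2397 frame the image fills the width: height = 3196 / 1.850 ≈ 1727.57 px.
Resizing to 965 px wide multiplies everything by 0.3019: 1727.57 → 521.62 px.

522 px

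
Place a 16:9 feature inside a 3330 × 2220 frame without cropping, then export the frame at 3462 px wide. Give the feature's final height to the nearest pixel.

Fitted into 3330×2220, the feature spans the width; its height is 3330 × 9/16 ≈ 1873.12 px.
Scaling 3330 → 3462 is ×1.0396, so the height becomes 1873.12 × 1.0396 ≈ 1947.38 px.

1947 px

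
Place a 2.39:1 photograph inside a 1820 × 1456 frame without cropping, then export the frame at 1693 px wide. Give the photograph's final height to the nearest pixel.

708 px

In the 1820×1456 frame the photograph fills the width: height = 1820 / 2.390 ≈ 761.51 px.
Scaling 1820 → 1693 is ×0.9302, so the height becomes 761.51 × 0.9302 ≈ 708.37 px.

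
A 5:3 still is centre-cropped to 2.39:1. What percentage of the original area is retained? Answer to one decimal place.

69.7%

2.39:1 is wider than 5:3, so the crop keeps the full width and trims the height.
Fraction kept = (1.667)/(2.390) ≈ 69.74%.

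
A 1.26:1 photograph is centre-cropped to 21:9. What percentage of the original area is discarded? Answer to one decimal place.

46.0%

21:9 is wider than 1.26:1, so the crop keeps the full width and trims the height.
(1.260)/(2.333) ≈ 0.540 of the area survives, leaving 46.00% discarded.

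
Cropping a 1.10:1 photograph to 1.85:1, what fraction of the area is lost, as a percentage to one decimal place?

The width stays; only height is cut (since 1.85:1 is wider than 1.10:1).
(1.100)/(1.850) ≈ 0.595 of the area survives, leaving 40.54% discarded.

40.5%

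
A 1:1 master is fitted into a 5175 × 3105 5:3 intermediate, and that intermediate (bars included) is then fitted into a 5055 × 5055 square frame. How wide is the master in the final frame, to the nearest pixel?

1:1 in 5175×3105: fills the height, so the master is 3105.00 × 3105.00.
Second fit — the 5:3 canvas into 5055×5055 spans the width: 5055.00 × 3033.00 (×0.9768 from 5175×3105).
The master scales with it: width 3105.00 × 0.9768 ≈ 3033.00.

3033 px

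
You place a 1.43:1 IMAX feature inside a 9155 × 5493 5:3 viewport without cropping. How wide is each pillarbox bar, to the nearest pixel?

650 px

1.43:1 IMAX (1.430) < 5:3 (1.667), so the feature fills the height.
Content width = 5493 × 1.430 ≈ 7854.99 px.
Black = 9155 − 7854.99 = 1300.01 px, or 650.00 per bar.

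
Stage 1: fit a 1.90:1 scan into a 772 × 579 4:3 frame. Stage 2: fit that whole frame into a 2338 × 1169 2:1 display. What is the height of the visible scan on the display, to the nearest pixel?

820 px

1.90:1 in 772×579: fills the width, so the scan is 772.00 × 406.32.
Second fit — the 4:3 canvas into 2338×1169 spans the height: 1558.67 × 1169.00 (×2.0190 from 772×579).
So the scan's height is 406.32 × 2.0190 ≈ 820.35.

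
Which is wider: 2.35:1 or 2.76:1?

2.76:1

2.35 and 2.76; 2.76 > 2.35.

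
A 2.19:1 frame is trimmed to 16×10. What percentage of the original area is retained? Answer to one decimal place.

Going from 2.19:1 to 16×10 means cutting width while keeping height.
Area ratio = (1.600)/(2.190) = 73.06% retained.

73.1%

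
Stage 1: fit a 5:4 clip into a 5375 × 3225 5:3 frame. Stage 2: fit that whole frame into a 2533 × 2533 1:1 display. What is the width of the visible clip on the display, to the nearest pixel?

First fit — 5:4 into 5375×3225 spans the height: 4031.25 × 3225.00.
5:3 in 2533×2533: fills the width, so the intermediate becomes 2533.00 × 1519.80 — a scale of ×0.4713.
The clip scales with it: width 4031.25 × 0.4713 ≈ 1899.75.

1900 px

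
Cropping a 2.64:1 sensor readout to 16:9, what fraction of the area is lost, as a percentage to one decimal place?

32.7%

16:9 is narrower than 2.64:1, so the crop keeps the full height and trims the width.
Fraction kept = (1.778)/(2.640) ≈ 67.34%, so 32.66% is lost.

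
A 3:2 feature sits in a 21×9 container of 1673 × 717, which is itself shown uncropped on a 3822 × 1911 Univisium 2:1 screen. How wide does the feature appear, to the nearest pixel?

2457 px

3:2 in 1673×717: fills the height, so the feature is 1075.50 × 717.00.
Second fit — the 21×9 canvas into 3822×1911 spans the width: 3822.00 × 1638.00 (×2.2845 from 1673×717).
The feature scales with it: width 1075.50 × 2.2845 ≈ 2457.00.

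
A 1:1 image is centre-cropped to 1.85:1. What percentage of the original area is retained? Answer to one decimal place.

54.1%

The width stays; only height is cut (since 1.85:1 is wider than 1:1).
Fraction kept = (1.000)/(1.850) ≈ 54.05%.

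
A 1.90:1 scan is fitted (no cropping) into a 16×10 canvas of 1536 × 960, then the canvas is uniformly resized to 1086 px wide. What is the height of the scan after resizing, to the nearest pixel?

572 px

Fitted into 1536×960, the scan spans the width; its height is 1536 / 1.900 ≈ 808.42 px.
Resizing to 1086 px wide multiplies everything by 0.7070: 808.42 → 571.58 px.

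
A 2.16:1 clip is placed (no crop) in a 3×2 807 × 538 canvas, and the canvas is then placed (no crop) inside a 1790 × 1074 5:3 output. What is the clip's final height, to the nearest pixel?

Inside the 807×538 canvas the clip is width-limited at 807.00 × 373.61.
3×2 in 1790×1074: fills the height, so the intermediate becomes 1611.00 × 1074.00 — a scale of ×1.9963.
So the clip's height is 373.61 × 1.9963 ≈ 745.83.

746 px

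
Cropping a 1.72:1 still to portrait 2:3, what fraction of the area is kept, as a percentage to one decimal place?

38.8%

The height stays; only width is cut (since portrait 2:3 is narrower than 1.72:1).
(0.667)/(1.720) ≈ 0.388 of the area survives.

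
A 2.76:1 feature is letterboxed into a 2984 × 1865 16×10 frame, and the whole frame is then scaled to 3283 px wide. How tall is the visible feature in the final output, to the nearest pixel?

In the 2984×1865 frame the feature fills the width: height = 2984 / 2.760 ≈ 1081.16 px.
Scaling 2984 → 3283 is ×1.1002, so the height becomes 1081.16 × 1.1002 ≈ 1189.49 px.

1189 px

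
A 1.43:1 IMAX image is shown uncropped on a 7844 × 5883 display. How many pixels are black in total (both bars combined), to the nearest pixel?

3119444 pixels

1.43:1 IMAX is wider than 4×3, so it spans the full width.
That makes the image 5485.3147 px tall (7844 / 1.430).
Leftover height: 5883 − 5485.3147 = 397.6853 px.
Bar area = 397.6853 × 7844 ≈ 3119444 px.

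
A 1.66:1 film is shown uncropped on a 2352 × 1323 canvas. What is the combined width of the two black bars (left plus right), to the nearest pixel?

156 px

1.66:1 (1.660) < 16×9 (1.778), so the film fills the height.
The film is 1323 × 1.660 ≈ 2196.18 px wide.
Black = 2352 − 2196.18 = 155.82 px.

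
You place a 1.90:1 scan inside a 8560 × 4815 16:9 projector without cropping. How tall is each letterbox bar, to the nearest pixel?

1.90:1 is wider than 16:9, so it spans the full width.
The scan is 8560 / 1.900 ≈ 4505.26 px tall.
Black = 4815 − 4505.26 = 309.74 px, or 154.87 per bar.

155 px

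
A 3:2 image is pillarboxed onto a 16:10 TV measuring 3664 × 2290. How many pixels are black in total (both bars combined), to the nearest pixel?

524410 pixels

Since 1.500 < 1.600, the image is height-limited.
That makes the image 3435.0000 px wide (2290 × 3/2).
Black = 3664 − 3435.0000 = 229.0000 px.
That's 229.0000 × 2290 ≈ 524410 black pixels.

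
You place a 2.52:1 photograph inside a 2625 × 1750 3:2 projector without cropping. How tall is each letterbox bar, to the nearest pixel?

354 px

2.52:1 (2.520) > 3:2 (1.500), so the photograph fills the width.
Content height = 2625 / 2.520 ≈ 1041.67 px.
Black = 1750 − 1041.67 = 708.33 px, or 354.17 per bar.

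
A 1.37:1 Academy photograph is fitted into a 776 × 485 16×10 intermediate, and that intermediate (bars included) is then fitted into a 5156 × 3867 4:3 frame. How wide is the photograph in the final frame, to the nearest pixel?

4415 px

1.37:1 Academy in 776×485: fills the height, so the photograph is 664.45 × 485.00.
Second fit — the 16×10 canvas into 5156×3867 spans the width: 5156.00 × 3222.50 (×6.6443 from 776×485).
The photograph scales with it: width 664.45 × 6.6443 ≈ 4414.82.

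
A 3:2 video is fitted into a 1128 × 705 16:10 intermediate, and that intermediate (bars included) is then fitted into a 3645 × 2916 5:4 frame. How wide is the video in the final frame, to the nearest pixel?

Inside the 1128×705 canvas the video is height-limited at 1057.50 × 705.00.
The 16:10 canvas is width-limited in 3645×2916, giving 3645.00 × 2278.12; scale factor 3.2314.
Applying the same ×3.2314: 1057.50 → 3417.19.

3417 px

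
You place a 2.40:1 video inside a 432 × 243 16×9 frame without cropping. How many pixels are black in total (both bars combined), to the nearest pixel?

27216 pixels

Since 2.400 > 1.778, the video is width-limited.
Content height = 432 / 2.400 ≈ 180.0000 px.
Leftover height: 243 − 180.0000 = 63.0000 px.
That's 63.0000 × 432 ≈ 27216 black pixels.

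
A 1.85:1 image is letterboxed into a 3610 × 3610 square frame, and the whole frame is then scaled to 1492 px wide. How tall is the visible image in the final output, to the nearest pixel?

806 px

Fitted into 3610×3610, the image spans the width; its height is 3610 / 1.850 ≈ 1951.35 px.
Resizing to 1492 px wide multiplies everything by 0.4133: 1951.35 → 806.49 px.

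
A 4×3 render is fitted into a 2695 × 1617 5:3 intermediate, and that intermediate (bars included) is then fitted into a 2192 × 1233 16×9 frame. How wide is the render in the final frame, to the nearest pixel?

1644 px

Inside the 2695×1617 canvas the render is height-limited at 2156.00 × 1617.00.
The 5:3 canvas is height-limited in 2192×1233, giving 2055.00 × 1233.00; scale factor 0.7625.
The render scales with it: width 2156.00 × 0.7625 ≈ 1644.00.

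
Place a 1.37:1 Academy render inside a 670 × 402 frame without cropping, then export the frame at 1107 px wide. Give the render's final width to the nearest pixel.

910 px

Fitted into 670×402, the render spans the height; its width is 402 × 1.370 ≈ 550.74 px.
Scaling 670 → 1107 is ×1.6522, so the width becomes 550.74 × 1.6522 ≈ 909.95 px.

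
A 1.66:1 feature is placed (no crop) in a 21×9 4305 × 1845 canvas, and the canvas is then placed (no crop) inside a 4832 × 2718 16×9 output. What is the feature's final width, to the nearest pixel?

First fit — 1.66:1 into 4305×1845 spans the height: 3062.70 × 1845.00.
Second fit — the 21×9 canvas into 4832×2718 spans the width: 4832.00 × 2070.86 (×1.1224 from 4305×1845).
So the feature's width is 3062.70 × 1.1224 ≈ 3437.62.

3438 px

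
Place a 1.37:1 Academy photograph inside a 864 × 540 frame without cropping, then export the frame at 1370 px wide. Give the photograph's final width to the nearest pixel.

In the 864×540 frame the photograph fills the height: width = 540 × 1.370 ≈ 739.80 px.
Resizing to 1370 px wide multiplies everything by 1.5856: 739.80 → 1173.06 px.

1173 px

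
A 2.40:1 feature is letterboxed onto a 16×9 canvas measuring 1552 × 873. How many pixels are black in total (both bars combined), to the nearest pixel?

2.40:1 is wider than 16×9, so it spans the full width.
Content height = 1552 / 2.400 ≈ 646.6667 px.
Leftover height: 873 − 646.6667 = 226.3333 px.
Bar area = 226.3333 × 1552 ≈ 351269 px.

351269 pixels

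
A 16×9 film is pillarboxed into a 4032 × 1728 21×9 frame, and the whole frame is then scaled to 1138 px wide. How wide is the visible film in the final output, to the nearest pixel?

867 px

At 4032×1728 the film is height-limited, so width = 1728 × 16/9 ≈ 3072.00 px.
Scaling 4032 → 1138 is ×0.2822, so the width becomes 3072.00 × 0.2822 ≈ 867.05 px.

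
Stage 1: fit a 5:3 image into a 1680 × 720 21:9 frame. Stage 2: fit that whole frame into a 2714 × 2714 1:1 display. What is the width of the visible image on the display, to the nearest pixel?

1939 px

5:3 in 1680×720: fills the height, so the image is 1200.00 × 720.00.
The 21:9 canvas is width-limited in 2714×2714, giving 2714.00 × 1163.14; scale factor 1.6155.
Applying the same ×1.6155: 1200.00 → 1938.57.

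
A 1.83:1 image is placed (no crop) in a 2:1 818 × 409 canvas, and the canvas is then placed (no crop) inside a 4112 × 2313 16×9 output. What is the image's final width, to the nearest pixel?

3762 px

Inside the 818×409 canvas the image is height-limited at 748.47 × 409.00.
The 2:1 canvas is width-limited in 4112×2313, giving 4112.00 × 2056.00; scale factor 5.0269.
So the image's width is 748.47 × 5.0269 ≈ 3762.48.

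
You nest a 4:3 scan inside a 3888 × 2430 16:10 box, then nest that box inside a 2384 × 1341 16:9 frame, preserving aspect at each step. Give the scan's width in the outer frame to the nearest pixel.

First fit — 4:3 into 3888×2430 spans the height: 3240.00 × 2430.00.
16:10 in 2384×1341: fills the height, so the intermediate becomes 2145.60 × 1341.00 — a scale of ×0.5519.
Applying the same ×0.5519: 3240.00 → 1788.00.

1788 px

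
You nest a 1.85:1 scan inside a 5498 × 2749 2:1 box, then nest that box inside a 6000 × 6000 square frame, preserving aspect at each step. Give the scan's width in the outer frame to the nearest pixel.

5550 px

1.85:1 in 5498×2749: fills the height, so the scan is 5085.65 × 2749.00.
2:1 in 6000×6000: fills the width, so the intermediate becomes 6000.00 × 3000.00 — a scale of ×1.0913.
So the scan's width is 5085.65 × 1.0913 ≈ 5550.00.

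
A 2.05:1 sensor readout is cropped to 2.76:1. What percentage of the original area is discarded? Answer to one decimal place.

Going from 2.05:1 to 2.76:1 means cutting height while keeping width.
(2.050)/(2.760) ≈ 0.743 of the area survives, leaving 25.72% discarded.

25.7%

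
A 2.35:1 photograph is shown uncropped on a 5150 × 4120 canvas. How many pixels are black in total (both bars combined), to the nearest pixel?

2.35:1 is wider than 5:4, so it spans the full width.
The photograph is 5150 / 2.350 ≈ 2191.4894 px tall.
4120 − 2191.4894 = 1928.5106 px of bars.
Bar area = 1928.5106 × 5150 ≈ 9931830 px.

9931830 pixels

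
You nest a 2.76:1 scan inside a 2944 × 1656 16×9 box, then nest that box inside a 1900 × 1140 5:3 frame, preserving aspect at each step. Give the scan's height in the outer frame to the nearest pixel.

688 px

First fit — 2.76:1 into 2944×1656 spans the width: 2944.00 × 1066.67.
Second fit — the 16×9 canvas into 1900×1140 spans the width: 1900.00 × 1068.75 (×0.6454 from 2944×1656).
The scan scales with it: height 1066.67 × 0.6454 ≈ 688.41.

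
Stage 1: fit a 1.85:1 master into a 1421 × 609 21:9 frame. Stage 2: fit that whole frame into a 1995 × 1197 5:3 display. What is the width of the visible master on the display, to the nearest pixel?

1582 px

First fit — 1.85:1 into 1421×609 spans the height: 1126.65 × 609.00.
Second fit — the 21:9 canvas into 1995×1197 spans the width: 1995.00 × 855.00 (×1.4039 from 1421×609).
Applying the same ×1.4039: 1126.65 → 1581.75.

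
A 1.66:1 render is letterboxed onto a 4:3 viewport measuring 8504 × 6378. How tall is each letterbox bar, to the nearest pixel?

1.66:1 (1.660) > 4:3 (1.333), so the render fills the width.
The render is 8504 / 1.660 ≈ 5122.89 px tall.
Leftover height: 6378 − 5122.89 = 1255.11 px → 627.55 each side.

628 px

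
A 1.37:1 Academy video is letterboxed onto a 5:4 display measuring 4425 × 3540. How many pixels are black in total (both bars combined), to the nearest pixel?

1.37:1 Academy is wider than 5:4, so it spans the full width.
Content height = 4425 / 1.370 ≈ 3229.9270 px.
Black = 3540 − 3229.9270 = 310.0730 px.
Across the 4425-px span: 310.0730 × 4425 ≈ 1372073 px.

1372073 pixels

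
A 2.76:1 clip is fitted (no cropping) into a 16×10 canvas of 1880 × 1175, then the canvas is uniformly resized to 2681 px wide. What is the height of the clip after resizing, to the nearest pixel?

Fitted into 1880×1175, the clip spans the width; its height is 1880 / 2.760 ≈ 681.16 px.
The frame scales by 2681/1880 = 1.4261; 681.16 × 1.4261 ≈ 971.38 px.

971 px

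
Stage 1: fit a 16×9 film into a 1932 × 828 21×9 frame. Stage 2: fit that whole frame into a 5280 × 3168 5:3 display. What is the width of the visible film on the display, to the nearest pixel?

First fit — 16×9 into 1932×828 spans the height: 1472.00 × 828.00.
Second fit — the 21×9 canvas into 5280×3168 spans the width: 5280.00 × 2262.86 (×2.7329 from 1932×828).
Applying the same ×2.7329: 1472.00 → 4022.86.

4023 px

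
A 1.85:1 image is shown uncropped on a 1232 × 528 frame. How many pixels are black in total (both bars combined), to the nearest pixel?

134746 pixels

1.85:1 is narrower than 21:9, so it spans the full height.
The image is 528 × 1.850 ≈ 976.8000 px wide.
Black = 1232 − 976.8000 = 255.2000 px.
That's 255.2000 × 528 ≈ 134746 black pixels.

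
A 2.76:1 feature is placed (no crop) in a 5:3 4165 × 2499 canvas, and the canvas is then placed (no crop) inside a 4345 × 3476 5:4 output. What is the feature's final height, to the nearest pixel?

First fit — 2.76:1 into 4165×2499 spans the width: 4165.00 × 1509.06.
Second fit — the 5:3 canvas into 4345×3476 spans the width: 4345.00 × 2607.00 (×1.0432 from 4165×2499).
So the feature's height is 1509.06 × 1.0432 ≈ 1574.28.

1574 px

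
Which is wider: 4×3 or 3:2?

3:2

4×3 = 1.333 and 3:2 = 1.5; 1.5 > 1.333.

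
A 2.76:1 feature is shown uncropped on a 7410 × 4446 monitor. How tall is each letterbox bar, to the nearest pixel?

2.76:1 (2.760) > 5:3 (1.667), so the feature fills the width.
The feature is 7410 / 2.760 ≈ 2684.78 px tall.
Black = 4446 − 2684.78 = 1761.22 px, or 880.61 per bar.

881 px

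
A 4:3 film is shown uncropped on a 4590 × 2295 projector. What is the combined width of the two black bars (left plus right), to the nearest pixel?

4:3 is narrower than 2:1, so it spans the full height.
That makes the image 3060.00 px wide (2295 × 4/3).
Black = 4590 − 3060.00 = 1530.00 px.

1530 px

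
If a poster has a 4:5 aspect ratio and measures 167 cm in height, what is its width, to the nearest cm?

134 cm

167·4/5 = 133.60.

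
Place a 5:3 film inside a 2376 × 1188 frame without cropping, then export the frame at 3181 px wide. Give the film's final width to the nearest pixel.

2651 px

In the 2376×1188 frame the film fills the height: width = 1188 × 5/3 ≈ 1980.00 px.
Resizing to 3181 px wide multiplies everything by 1.3388: 1980.00 → 2650.83 px.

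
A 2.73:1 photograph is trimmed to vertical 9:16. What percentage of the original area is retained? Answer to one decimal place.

vertical 9:16 is narrower than 2.73:1, so the crop keeps the full height and trims the width.
Fraction kept = (0.562)/(2.730) ≈ 20.60%.

20.6%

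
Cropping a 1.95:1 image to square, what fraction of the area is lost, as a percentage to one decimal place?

Going from 1.95:1 to square means cutting width while keeping height.
(1.000)/(1.950) ≈ 0.513 of the area survives, leaving 48.72% discarded.

48.7%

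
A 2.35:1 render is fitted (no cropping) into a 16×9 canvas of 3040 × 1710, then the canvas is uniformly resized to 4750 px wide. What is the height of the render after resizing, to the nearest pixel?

2021 px

At 3040×1710 the render is width-limited, so height = 3040 / 2.350 ≈ 1293.62 px.
The frame scales by 4750/3040 = 1.5625; 1293.62 × 1.5625 ≈ 2021.28 px.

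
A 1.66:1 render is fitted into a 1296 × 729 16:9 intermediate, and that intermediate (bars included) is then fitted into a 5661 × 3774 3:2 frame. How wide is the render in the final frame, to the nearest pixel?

1.66:1 in 1296×729: fills the height, so the render is 1210.14 × 729.00.
Second fit — the 16:9 canvas into 5661×3774 spans the width: 5661.00 × 3184.31 (×4.3681 from 1296×729).
So the render's width is 1210.14 × 4.3681 ≈ 5285.96.

5286 px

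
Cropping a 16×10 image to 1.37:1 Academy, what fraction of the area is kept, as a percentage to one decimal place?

1.37:1 Academy is narrower than 16×10, so the crop keeps the full height and trims the width.
Area ratio = (1.370)/(1.600) = 85.62% retained.

85.6%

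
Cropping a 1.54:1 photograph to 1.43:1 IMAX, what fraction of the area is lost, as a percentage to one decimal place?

Going from 1.54:1 to 1.43:1 IMAX means cutting width while keeping height.
Area ratio = (1.430)/(1.540) = 92.86%; the remaining 7.14% is cropped out.

7.1%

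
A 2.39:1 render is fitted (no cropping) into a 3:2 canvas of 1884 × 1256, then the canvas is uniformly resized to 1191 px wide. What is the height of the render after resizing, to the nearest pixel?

Fitted into 1884×1256, the render spans the width; its height is 1884 / 2.390 ≈ 788.28 px.
Resizing to 1191 px wide multiplies everything by 0.6322: 788.28 → 498.33 px.

498 px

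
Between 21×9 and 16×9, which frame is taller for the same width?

16×9

21×9 = 2.333 and 16×9 = 1.778; 2.333 > 1.778. The smaller width-to-height ratio is the taller frame.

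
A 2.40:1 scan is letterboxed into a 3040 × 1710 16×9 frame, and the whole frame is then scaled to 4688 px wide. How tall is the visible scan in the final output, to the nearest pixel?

1953 px

At 3040×1710 the scan is width-limited, so height = 3040 / 2.400 ≈ 1266.67 px.
Scaling 3040 → 4688 is ×1.5421, so the height becomes 1266.67 × 1.5421 ≈ 1953.33 px.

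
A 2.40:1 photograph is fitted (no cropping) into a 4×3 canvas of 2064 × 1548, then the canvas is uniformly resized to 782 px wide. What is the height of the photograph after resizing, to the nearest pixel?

326 px

At 2064×1548 the photograph is width-limited, so height = 2064 / 2.400 ≈ 860.00 px.
Resizing to 782 px wide multiplies everything by 0.3789: 860.00 → 325.83 px.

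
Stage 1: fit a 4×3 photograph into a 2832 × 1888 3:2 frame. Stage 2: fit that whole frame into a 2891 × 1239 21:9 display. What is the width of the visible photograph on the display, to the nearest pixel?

1652 px

Inside the 2832×1888 canvas the photograph is height-limited at 2517.33 × 1888.00.
3:2 in 2891×1239: fills the height, so the intermediate becomes 1858.50 × 1239.00 — a scale of ×0.6562.
Applying the same ×0.6562: 2517.33 → 1652.00.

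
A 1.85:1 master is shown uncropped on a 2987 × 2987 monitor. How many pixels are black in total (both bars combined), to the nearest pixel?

1.85:1 is wider than 1:1, so it spans the full width.
Content height = 2987 / 1.850 ≈ 1614.5946 px.
Leftover height: 2987 − 1614.5946 = 1372.4054 px.
Across the 2987-px span: 1372.4054 × 2987 ≈ 4099375 px.

4099375 pixels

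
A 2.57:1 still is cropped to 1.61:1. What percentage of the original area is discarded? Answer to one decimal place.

The height stays; only width is cut (since 1.61:1 is narrower than 2.57:1).
Fraction kept = (1.610)/(2.570) ≈ 62.65%, so 37.35% is lost.

37.4%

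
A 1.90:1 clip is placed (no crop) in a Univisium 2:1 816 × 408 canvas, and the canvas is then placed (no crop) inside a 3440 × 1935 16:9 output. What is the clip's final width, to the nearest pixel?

Inside the 816×408 canvas the clip is height-limited at 775.20 × 408.00.
Second fit — the Univisium 2:1 canvas into 3440×1935 spans the width: 3440.00 × 1720.00 (×4.2157 from 816×408).
Applying the same ×4.2157: 775.20 → 3268.00.

3268 px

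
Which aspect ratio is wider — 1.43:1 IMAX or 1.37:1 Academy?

1.43 and 1.37; 1.43 > 1.37.

1.43:1 IMAX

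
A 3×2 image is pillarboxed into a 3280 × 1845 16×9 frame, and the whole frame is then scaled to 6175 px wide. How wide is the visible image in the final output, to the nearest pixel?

Fitted into 3280×1845, the image spans the height; its width is 1845 × 3/2 ≈ 2767.50 px.
Scaling 3280 → 6175 is ×1.8826, so the width becomes 2767.50 × 1.8826 ≈ 5210.16 px.

5210 px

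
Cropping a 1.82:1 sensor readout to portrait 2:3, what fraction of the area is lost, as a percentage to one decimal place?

portrait 2:3 is narrower than 1.82:1, so the crop keeps the full height and trims the width.
Fraction kept = (0.667)/(1.820) ≈ 36.63%, so 63.37% is lost.

63.4%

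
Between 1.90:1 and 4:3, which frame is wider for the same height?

1.90:1

1.9 and 4:3 = 1.333; 1.9 > 1.333.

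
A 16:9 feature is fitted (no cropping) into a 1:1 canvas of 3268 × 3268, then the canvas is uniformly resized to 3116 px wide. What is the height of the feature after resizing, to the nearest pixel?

Fitted into 3268×3268, the feature spans the width; its height is 3268 × 9/16 ≈ 1838.25 px.
Scaling 3268 → 3116 is ×0.9535, so the height becomes 1838.25 × 0.9535 ≈ 1752.75 px.

1753 px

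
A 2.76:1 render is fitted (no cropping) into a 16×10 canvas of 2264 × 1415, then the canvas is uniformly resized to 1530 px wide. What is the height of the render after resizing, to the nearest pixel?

554 px

Fitted into 2264×1415, the render spans the width; its height is 2264 / 2.760 ≈ 820.29 px.
The frame scales by 1530/2264 = 0.6758; 820.29 × 0.6758 ≈ 554.35 px.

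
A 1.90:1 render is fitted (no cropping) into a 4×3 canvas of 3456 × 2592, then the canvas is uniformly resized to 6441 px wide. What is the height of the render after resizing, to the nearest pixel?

3390 px

Fitted into 3456×2592, the render spans the width; its height is 3456 / 1.900 ≈ 1818.95 px.
Resizing to 6441 px wide multiplies everything by 1.8637: 1818.95 → 3390.00 px.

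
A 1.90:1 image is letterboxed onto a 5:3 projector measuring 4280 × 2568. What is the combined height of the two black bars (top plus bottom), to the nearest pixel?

Since 1.900 > 1.667, the image is width-limited.
The image is 4280 / 1.900 ≈ 2252.63 px tall.
Leftover height: 2568 − 2252.63 = 315.37 px.

315 px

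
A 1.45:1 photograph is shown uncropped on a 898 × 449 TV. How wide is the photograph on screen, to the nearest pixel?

1.45:1 is narrower than Univisium 2:1, so it spans the full height.
That makes the image 651.05 px wide (449 × 1.450).

651 px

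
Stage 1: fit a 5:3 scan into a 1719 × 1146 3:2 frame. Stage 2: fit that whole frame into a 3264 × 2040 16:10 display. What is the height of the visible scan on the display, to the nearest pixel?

5:3 in 1719×1146: fills the width, so the scan is 1719.00 × 1031.40.
Second fit — the 3:2 canvas into 3264×2040 spans the height: 3060.00 × 2040.00 (×1.7801 from 1719×1146).
Applying the same ×1.7801: 1031.40 → 1836.00.

1836 px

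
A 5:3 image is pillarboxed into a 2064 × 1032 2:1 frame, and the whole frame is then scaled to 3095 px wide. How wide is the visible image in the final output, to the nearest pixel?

Fitted into 2064×1032, the image spans the height; its width is 1032 × 5/3 ≈ 1720.00 px.
The frame scales by 3095/2064 = 1.4995; 1720.00 × 1.4995 ≈ 2579.17 px.

2579 px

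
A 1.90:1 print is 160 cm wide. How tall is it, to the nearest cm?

Height = 160 / 1.900 = 84.21.

84 cm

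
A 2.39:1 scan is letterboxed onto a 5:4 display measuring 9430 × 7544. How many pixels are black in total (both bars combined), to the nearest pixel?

Since 2.390 > 1.250, the scan is width-limited.
Content height = 9430 / 2.390 ≈ 3945.6067 px.
7544 − 3945.6067 = 3598.3933 px of bars.
Bar area = 3598.3933 × 9430 ≈ 33932849 px.

33932849 pixels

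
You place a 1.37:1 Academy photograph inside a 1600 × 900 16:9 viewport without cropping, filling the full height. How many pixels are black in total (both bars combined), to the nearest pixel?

Content width = 900 × 1.370 ≈ 1233.0000 px.
Black = 1600 − 1233.0000 = 367.0000 px.
That's 367.0000 × 900 ≈ 330300 black pixels.

330300 pixels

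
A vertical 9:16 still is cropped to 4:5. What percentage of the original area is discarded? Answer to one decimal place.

Going from vertical 9:16 to 4:5 means cutting height while keeping width.
(0.562)/(0.800) ≈ 0.703 of the area survives, leaving 29.69% discarded.

29.7%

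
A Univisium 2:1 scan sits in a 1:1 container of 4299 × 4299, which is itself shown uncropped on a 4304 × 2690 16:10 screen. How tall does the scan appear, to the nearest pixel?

First fit — Univisium 2:1 into 4299×4299 spans the width: 4299.00 × 2149.50.
The 1:1 canvas is height-limited in 4304×2690, giving 2690.00 × 2690.00; scale factor 0.6257.
The scan scales with it: height 2149.50 × 0.6257 ≈ 1345.00.

1345 px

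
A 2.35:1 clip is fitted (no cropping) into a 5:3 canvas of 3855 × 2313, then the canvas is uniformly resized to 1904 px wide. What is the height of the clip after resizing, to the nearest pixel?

In the 3855×2313 frame the clip fills the width: height = 3855 / 2.350 ≈ 1640.43 px.
The frame scales by 1904/3855 = 0.4939; 1640.43 × 0.4939 ≈ 810.21 px.

810 px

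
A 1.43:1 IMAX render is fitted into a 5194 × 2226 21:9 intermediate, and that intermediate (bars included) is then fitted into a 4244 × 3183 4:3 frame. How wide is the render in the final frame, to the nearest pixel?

2601 px

First fit — 1.43:1 IMAX into 5194×2226 spans the height: 3183.18 × 2226.00.
21:9 in 4244×3183: fills the width, so the intermediate becomes 4244.00 × 1818.86 — a scale of ×0.8171.
So the render's width is 3183.18 × 0.8171 ≈ 2600.97.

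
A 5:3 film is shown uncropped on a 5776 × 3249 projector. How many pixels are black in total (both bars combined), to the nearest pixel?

5:3 (1.667) < 16×9 (1.778), so the film fills the height.
The film is 3249 × 5/3 ≈ 5415.0000 px wide.
Leftover width: 5776 − 5415.0000 = 361.0000 px.
Across the 3249-px span: 361.0000 × 3249 ≈ 1172889 px.

1172889 pixels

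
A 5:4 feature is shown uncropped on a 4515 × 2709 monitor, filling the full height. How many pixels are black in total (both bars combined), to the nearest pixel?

3057784 pixels

The feature is 2709 × 5/4 ≈ 3386.2500 px wide.
4515 − 3386.2500 = 1128.7500 px of bars.
Bar area = 1128.7500 × 2709 ≈ 3057784 px.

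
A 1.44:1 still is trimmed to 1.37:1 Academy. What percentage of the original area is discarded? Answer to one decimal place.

Going from 1.44:1 to 1.37:1 Academy means cutting width while keeping height.
Fraction kept = (1.370)/(1.440) ≈ 95.14%, so 4.86% is lost.

4.9%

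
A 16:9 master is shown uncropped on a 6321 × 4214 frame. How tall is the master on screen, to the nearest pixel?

3556 px

16:9 (1.778) > 3:2 (1.500), so the master fills the width.
The master is 6321 × 9/16 ≈ 3555.56 px tall.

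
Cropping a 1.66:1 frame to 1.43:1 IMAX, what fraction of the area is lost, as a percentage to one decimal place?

13.9%

1.43:1 IMAX is narrower than 1.66:1, so the crop keeps the full height and trims the width.
(1.430)/(1.660) ≈ 0.861 of the area survives, leaving 13.86% discarded.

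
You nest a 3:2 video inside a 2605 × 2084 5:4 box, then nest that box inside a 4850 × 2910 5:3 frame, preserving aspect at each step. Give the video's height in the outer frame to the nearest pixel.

3:2 in 2605×2084: fills the width, so the video is 2605.00 × 1736.67.
5:4 in 4850×2910: fills the height, so the intermediate becomes 3637.50 × 2910.00 — a scale of ×1.3964.
So the video's height is 1736.67 × 1.3964 ≈ 2425.00.

2425 px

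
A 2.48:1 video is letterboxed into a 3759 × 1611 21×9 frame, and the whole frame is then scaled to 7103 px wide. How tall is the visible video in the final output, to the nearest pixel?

2864 px

Fitted into 3759×1611, the video spans the width; its height is 3759 / 2.480 ≈ 1515.73 px.
The frame scales by 7103/3759 = 1.8896; 1515.73 × 1.8896 ≈ 2864.11 px.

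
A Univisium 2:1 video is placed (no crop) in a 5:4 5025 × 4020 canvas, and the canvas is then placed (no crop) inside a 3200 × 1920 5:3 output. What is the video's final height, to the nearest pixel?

Inside the 5025×4020 canvas the video is width-limited at 5025.00 × 2512.50.
The 5:4 canvas is height-limited in 3200×1920, giving 2400.00 × 1920.00; scale factor 0.4776.
The video scales with it: height 2512.50 × 0.4776 ≈ 1200.00.

1200 px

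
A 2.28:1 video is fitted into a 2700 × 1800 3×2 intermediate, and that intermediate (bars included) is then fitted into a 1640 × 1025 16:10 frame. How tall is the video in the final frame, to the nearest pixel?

First fit — 2.28:1 into 2700×1800 spans the width: 2700.00 × 1184.21.
3×2 in 1640×1025: fills the height, so the intermediate becomes 1537.50 × 1025.00 — a scale of ×0.5694.
The video scales with it: height 1184.21 × 0.5694 ≈ 674.34.

674 px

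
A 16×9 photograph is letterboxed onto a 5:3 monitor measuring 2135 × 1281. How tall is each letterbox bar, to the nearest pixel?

40 px

16×9 (1.778) > 5:3 (1.667), so the photograph fills the width.
The photograph is 2135 × 9/16 ≈ 1200.94 px tall.
Leftover height: 1281 − 1200.94 = 80.06 px → 40.03 each side.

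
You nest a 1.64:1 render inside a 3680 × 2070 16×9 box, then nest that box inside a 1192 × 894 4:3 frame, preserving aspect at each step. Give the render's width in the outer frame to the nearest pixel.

Inside the 3680×2070 canvas the render is height-limited at 3394.80 × 2070.00.
16×9 in 1192×894: fills the width, so the intermediate becomes 1192.00 × 670.50 — a scale of ×0.3239.
So the render's width is 3394.80 × 0.3239 ≈ 1099.62.

1100 px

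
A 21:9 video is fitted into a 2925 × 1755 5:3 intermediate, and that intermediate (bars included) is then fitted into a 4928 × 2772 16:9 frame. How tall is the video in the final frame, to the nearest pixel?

Inside the 2925×1755 canvas the video is width-limited at 2925.00 × 1253.57.
5:3 in 4928×2772: fills the height, so the intermediate becomes 4620.00 × 2772.00 — a scale of ×1.5795.
Applying the same ×1.5795: 1253.57 → 1980.00.

1980 px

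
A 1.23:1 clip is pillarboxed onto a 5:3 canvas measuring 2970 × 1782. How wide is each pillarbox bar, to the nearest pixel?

Since 1.230 < 1.667, the clip is height-limited.
The clip is 1782 × 1.230 ≈ 2191.86 px wide.
Black = 2970 − 2191.86 = 778.14 px, or 389.07 per bar.

389 px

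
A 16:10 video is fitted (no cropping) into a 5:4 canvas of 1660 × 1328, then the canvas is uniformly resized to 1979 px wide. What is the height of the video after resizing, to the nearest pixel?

1237 px

In the 1660×1328 frame the video fills the width: height = 1660 × 10/16 ≈ 1037.50 px.
Scaling 1660 → 1979 is ×1.1922, so the height becomes 1037.50 × 1.1922 ≈ 1236.88 px.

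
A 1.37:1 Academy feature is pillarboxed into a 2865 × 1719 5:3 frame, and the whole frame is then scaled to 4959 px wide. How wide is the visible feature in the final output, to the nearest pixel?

In the 2865×1719 frame the feature fills the height: width = 1719 × 1.370 ≈ 2355.03 px.
Resizing to 4959 px wide multiplies everything by 1.7309: 2355.03 → 4076.30 px.

4076 px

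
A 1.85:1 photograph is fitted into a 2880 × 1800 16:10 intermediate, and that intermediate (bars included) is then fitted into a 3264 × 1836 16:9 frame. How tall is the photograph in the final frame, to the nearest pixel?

1588 px

First fit — 1.85:1 into 2880×1800 spans the width: 2880.00 × 1556.76.
Second fit — the 16:10 canvas into 3264×1836 spans the height: 2937.60 × 1836.00 (×1.0200 from 2880×1800).
The photograph scales with it: height 1556.76 × 1.0200 ≈ 1587.89.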